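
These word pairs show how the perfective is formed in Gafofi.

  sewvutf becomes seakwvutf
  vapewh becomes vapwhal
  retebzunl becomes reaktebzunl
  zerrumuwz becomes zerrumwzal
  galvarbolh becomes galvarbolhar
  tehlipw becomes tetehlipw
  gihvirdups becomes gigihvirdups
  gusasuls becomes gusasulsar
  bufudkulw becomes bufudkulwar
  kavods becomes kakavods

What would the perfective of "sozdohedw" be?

sosozdohedw

galvarbolh and vapewh both end in -h yet inflect differently (galvarbolhar, vapwhal), so the final letter is not what conditions the rule; the second-to-last letter is.
"sozdohedw" has second-to-last letter 'd'. The one such stem in the data (kavods → kakavods) repeats the first consonant+vowel as a prefix (as do tehlipw, gihvirdups), so the same rule applies.
The other patterns: stems whose second-to-last letter is 'l' add -ar; stems whose second-to-last letter is 'w' delete the last vowel and add -al; stems whose second-to-last letter is 'n' or 't' insert -ak- after the first vowel.
So sozdohedw → sosozdohedw.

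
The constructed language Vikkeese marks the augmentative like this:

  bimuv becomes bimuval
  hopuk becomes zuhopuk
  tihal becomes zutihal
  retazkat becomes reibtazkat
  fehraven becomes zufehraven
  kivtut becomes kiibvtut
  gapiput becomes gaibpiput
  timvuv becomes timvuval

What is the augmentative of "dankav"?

timvuv and kivtut both have last vowel 'u' yet inflect differently (timvuval, kiibvtut), so the last vowel is not what conditions the rule; the final letter is.
"dankav" ends in -v. The stems ending in -v (timvuv → timvuval, bimuv → bimuval) add -al.
So dankav → dankaval.

dankaval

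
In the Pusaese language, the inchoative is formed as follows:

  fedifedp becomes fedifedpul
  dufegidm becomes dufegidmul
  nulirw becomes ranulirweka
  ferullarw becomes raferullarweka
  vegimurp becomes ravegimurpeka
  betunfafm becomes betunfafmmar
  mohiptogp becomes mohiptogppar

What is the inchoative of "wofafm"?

fedifedp and vegimurp both end in -p yet inflect differently (fedifedpul, ravegimurpeka), so the final letter is not what conditions the rule; the second-to-last letter is.
"wofafm" has second-to-last letter 'f'. The one such stem in the data (betunfafm → betunfafmmar) doubles the final consonant and adds -ar (as does mohiptogp), so the same rule applies.
The other patterns: stems whose second-to-last letter is 'd' add -ul; stems whose second-to-last letter is 'r' add ra- … -eka around the stem.
So wofafm → wofafmmar.

wofafmmar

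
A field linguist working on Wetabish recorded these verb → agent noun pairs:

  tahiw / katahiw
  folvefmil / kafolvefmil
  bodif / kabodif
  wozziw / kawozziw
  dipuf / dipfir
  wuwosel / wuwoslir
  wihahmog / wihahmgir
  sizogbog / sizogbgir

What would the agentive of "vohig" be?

bodif and dipuf both end in -f yet inflect differently (kabodif, dipfir), so the final letter is not what conditions the rule; the last vowel is.
"vohig" has last vowel 'i'. The stems whose last vowel is 'i' (tahiw → katahiw, folvefmil → kafolvefmil, bodif → kabodif) add the prefix ka-.
So vohig → kavohig.

kavohig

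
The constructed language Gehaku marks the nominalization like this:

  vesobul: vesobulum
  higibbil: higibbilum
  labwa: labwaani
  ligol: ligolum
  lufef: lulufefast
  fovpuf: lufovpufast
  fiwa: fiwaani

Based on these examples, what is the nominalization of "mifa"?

mifaani

vesobul and fovpuf both have last vowel 'u' yet inflect differently (vesobulum, lufovpufast), so the last vowel is not what conditions the rule; the final letter is.
"mifa" ends in -a. The stems ending in -a (fiwa → fiwaani, labwa → labwaani) add -ani.
The other patterns: stems ending in -l add -um; stems ending in -f add lu- … -ast around the stem.
So mifa → mifaani.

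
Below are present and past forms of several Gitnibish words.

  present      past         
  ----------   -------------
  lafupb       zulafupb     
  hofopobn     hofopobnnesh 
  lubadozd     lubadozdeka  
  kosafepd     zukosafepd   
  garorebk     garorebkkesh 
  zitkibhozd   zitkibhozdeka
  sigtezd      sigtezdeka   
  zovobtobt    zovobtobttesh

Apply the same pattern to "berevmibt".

lubadozd and kosafepd both end in -d yet inflect differently (lubadozdeka, zukosafepd), so the final letter is not what conditions the rule; the second-to-last letter is.
"berevmibt" has second-to-last letter 'b'. The stems whose second-to-last letter is 'b' (hofopobn → hofopobnnesh, zovobtobt → zovobtobttesh, garorebk → garorebkkesh) double the final consonant and add -esh.
The other patterns: stems whose second-to-last letter is 'z' add -eka; stems whose second-to-last letter is 'p' add the prefix zu-.
So berevmibt → berevmibttesh.

berevmibttesh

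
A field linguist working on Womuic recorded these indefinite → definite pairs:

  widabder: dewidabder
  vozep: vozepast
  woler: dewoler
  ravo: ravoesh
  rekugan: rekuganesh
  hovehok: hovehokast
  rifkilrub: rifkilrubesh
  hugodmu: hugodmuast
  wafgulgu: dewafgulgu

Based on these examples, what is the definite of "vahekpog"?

wafgulgu and hugodmu both end in -u yet inflect differently (dewafgulgu, hugodmuast), so the final letter is not what conditions the rule; the first letter is.
"vahekpog" begins with v-. The one such stem in the data (vozep → vozepast) adds -ast, so the same rule applies.
So vahekpog → vahekpogast.

vahekpogast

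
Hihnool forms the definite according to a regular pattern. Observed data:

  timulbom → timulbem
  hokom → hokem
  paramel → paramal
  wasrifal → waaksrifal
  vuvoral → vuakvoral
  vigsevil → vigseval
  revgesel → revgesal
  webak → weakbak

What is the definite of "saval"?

saakval

"saval" has last vowel 'a'. The stems whose last vowel is 'a' (vuvoral → vuakvoral, webak → weakbak, wasrifal → waaksrifal) insert -ak- after the first vowel.
So saval → saakval.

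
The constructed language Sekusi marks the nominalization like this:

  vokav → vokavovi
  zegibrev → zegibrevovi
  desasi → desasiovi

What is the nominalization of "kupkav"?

Every pair shown (vokav → vokavovi, zegibrev → zegibrevovi, desasi → desasiovi) follows the same rule: add -ovi.
So kupkav → kupkavovi.

kupkavovi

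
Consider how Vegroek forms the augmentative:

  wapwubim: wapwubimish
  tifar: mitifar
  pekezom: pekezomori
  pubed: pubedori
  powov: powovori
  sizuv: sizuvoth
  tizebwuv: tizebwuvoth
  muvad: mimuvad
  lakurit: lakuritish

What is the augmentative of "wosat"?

sizuv and powov both end in -v yet inflect differently (sizuvoth, powovori), so the final letter is not what conditions the rule; the last vowel is.
"wosat" has last vowel 'a'. The stems whose last vowel is 'a' (muvad → mimuvad, tifar → mitifar) add the prefix mi-.
So wosat → miwosat.

miwosat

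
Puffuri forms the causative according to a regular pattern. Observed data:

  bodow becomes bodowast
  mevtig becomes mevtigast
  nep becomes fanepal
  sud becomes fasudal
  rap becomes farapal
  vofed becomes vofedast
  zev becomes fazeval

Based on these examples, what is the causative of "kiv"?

sud and vofed both end in -d yet inflect differently (fasudal, vofedast), so the final letter is not what conditions the rule; the number of vowels is.
"kiv" has 1 vowel. The stems with 1 vowel (rap → farapal, sud → fasudal, nep → fanepal) add fa- … -al around the stem.
So kiv → fakival.

fakival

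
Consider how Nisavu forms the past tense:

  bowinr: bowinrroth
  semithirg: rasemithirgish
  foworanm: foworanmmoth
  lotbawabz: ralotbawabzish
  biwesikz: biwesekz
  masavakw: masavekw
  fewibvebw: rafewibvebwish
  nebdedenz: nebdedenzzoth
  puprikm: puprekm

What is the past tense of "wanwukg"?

nebdedenz and lotbawabz both end in -z yet inflect differently (nebdedenzzoth, ralotbawabzish), so the final letter is not what conditions the rule; the second-to-last letter is.
"wanwukg" has second-to-last letter 'k'. The stems whose second-to-last letter is 'k' (masavakw → masavekw, puprikm → puprekm, biwesikz → biwesekz) change the last vowel to 'e'.
So wanwukg → wanwekg.

wanwekg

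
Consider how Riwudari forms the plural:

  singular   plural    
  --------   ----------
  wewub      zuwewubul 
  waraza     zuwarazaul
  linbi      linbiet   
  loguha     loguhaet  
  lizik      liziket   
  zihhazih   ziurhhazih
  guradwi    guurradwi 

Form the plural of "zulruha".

zuurlruha

waraza and loguha both end in -a yet inflect differently (zuwarazaul, loguhaet), so the final letter is not what conditions the rule; the first letter is.
"zulruha" begins with z-. The one such stem in the data (zihhazih → ziurhhazih) inserts -ur- after the first vowel (as does guradwi), so the same rule applies.
The other patterns: stems beginning with w- add zu- … -ul around the stem; stems beginning with l- add -et.
So zulruha → zuurlruha.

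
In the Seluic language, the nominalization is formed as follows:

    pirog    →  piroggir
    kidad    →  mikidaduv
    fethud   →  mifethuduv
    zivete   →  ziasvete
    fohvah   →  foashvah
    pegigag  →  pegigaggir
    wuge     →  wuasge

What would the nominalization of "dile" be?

diasle

kidad and fohvah both have last vowel 'a' yet inflect differently (mikidaduv, foashvah), so the last vowel is not what conditions the rule; the final letter is.
"dile" ends in -e. The stems ending in -e (wuge → wuasge, zivete → ziasvete) insert -as- after the first vowel.
So dile → diasle.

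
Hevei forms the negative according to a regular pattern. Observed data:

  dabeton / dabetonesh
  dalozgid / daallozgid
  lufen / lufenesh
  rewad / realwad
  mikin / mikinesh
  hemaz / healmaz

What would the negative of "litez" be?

lialtez

"litez" ends in -z. The one such stem in the data (hemaz → healmaz) inserts -al- after the first vowel (as do rewad, dalozgid), so the same rule applies.
The other pattern: stems ending in -n add -esh.
So litez → lialtez.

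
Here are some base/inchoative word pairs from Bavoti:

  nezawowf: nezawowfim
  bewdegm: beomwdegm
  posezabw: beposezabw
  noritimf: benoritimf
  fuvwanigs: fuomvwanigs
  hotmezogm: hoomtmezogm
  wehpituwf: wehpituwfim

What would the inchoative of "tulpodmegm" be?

tuomlpodmegm

nezawowf and noritimf both end in -f yet inflect differently (nezawowfim, benoritimf), so the final letter is not what conditions the rule; the second-to-last letter is.
"tulpodmegm" has second-to-last letter 'g'. The stems whose second-to-last letter is 'g' (fuvwanigs → fuomvwanigs, hotmezogm → hoomtmezogm, bewdegm → beomwdegm) insert -om- after the first vowel.
The other patterns: stems whose second-to-last letter is 'w' add -im; stems whose second-to-last letter is 'b' or 'm' add the prefix be-.
So tulpodmegm → tuomlpodmegm.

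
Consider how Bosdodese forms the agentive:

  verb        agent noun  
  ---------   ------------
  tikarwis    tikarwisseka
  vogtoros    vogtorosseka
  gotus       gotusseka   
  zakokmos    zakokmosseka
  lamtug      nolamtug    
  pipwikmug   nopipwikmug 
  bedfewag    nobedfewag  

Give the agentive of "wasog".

nowasog

gotus and lamtug both have last vowel 'u' yet inflect differently (gotusseka, nolamtug), so the last vowel is not what conditions the rule; the final letter is.
"wasog" ends in -g. The stems ending in -g (lamtug → nolamtug, pipwikmug → nopipwikmug, bedfewag → nobedfewag) add the prefix no-.
The other pattern: stems ending in -s double the final consonant and add -eka.
So wasog → nowasog.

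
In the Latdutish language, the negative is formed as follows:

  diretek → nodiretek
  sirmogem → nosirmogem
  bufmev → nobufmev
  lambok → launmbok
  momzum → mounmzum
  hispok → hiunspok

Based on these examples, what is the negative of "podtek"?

nopodtek

diretek and lambok both end in -k yet inflect differently (nodiretek, launmbok), so the final letter is not what conditions the rule; the last vowel is.
"podtek" has last vowel 'e'. The stems whose last vowel is 'e' (diretek → nodiretek, sirmogem → nosirmogem, bufmev → nobufmev) add the prefix no-.
So podtek → nopodtek.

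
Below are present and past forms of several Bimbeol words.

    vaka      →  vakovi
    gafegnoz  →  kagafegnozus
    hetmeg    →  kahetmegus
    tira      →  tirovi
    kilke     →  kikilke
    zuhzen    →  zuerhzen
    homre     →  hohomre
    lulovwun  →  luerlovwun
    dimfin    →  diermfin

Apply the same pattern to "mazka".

mazkovi

zuhzen and kilke both have last vowel 'e' yet inflect differently (zuerhzen, kikilke), so the last vowel is not what conditions the rule; the final letter is.
"mazka" ends in -a. The stems ending in -a (vaka → vakovi, tira → tirovi) drop the final letter and add -ovi.
The other patterns: stems ending in -n insert -er- after the first vowel; stems ending in -e repeat the first consonant+vowel as a prefix; stems ending in -g or -z add ka- … -us around the stem.
So mazka → mazkovi.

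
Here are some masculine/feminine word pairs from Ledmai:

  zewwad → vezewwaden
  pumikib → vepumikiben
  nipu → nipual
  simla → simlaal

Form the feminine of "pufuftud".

simla and zewwad both have last vowel 'a' yet inflect differently (simlaal, vezewwaden), so the last vowel is not what conditions the rule; whether the stem ends in a vowel or a consonant is.
"pufuftud" ends in a consonant. The stems ending in a consonant (pumikib → vepumikiben, zewwad → vezewwaden) add ve- … -en around the stem.
The other pattern: stems ending in a vowel add -al.
So pufuftud → vepufuftuden.

vepufuftuden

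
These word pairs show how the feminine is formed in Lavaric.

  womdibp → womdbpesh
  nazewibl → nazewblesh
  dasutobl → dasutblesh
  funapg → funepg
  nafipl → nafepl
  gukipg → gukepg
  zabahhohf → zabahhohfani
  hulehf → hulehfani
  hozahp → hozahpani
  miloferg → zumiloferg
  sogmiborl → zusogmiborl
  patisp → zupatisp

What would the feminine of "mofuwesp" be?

nazewibl and nafipl both end in -l yet inflect differently (nazewblesh, nafepl), so the final letter is not what conditions the rule; the second-to-last letter is.
"mofuwesp" has second-to-last letter 's'. The one such stem in the data (patisp → zupatisp) adds the prefix zu-, so the same rule applies.
The other patterns: stems whose second-to-last letter is 'b' delete the last vowel and add -esh; stems whose second-to-last letter is 'p' change the last vowel to 'e'; stems whose second-to-last letter is 'h' add -ani.
So mofuwesp → zumofuwesp.

zumofuwesp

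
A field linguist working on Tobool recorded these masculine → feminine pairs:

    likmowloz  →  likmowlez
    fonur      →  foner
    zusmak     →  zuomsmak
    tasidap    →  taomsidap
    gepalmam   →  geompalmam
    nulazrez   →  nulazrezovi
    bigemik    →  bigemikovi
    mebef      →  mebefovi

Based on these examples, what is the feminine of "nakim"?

nakimovi

likmowloz and nulazrez both end in -z yet inflect differently (likmowlez, nulazrezovi), so the final letter is not what conditions the rule; the last vowel is.
"nakim" has last vowel 'i'. The one such stem in the data (bigemik → bigemikovi) adds -ovi, so the same rule applies.
The other patterns: stems whose last vowel is 'o' or 'u' change the last vowel to 'e'; stems whose last vowel is 'a' insert -om- after the first vowel.
So nakim → nakimovi.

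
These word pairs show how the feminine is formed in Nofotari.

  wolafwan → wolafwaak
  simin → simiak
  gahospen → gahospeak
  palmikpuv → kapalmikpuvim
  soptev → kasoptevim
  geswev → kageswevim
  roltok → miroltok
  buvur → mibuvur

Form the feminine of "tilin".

tiliak

"tilin" ends in -n. The stems ending in -n (wolafwan → wolafwaak, simin → simiak, gahospen → gahospeak) drop the final letter and add -ak.
The other patterns: stems ending in -v add ka- … -im around the stem; stems ending in -k or -r add the prefix mi-.
So tilin → tiliak.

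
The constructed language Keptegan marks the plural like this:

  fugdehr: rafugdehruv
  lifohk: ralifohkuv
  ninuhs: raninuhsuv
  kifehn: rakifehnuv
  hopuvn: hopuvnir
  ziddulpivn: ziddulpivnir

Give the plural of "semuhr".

rasemuhruv

"semuhr" has second-to-last letter 'h'. The stems whose second-to-last letter is 'h' (fugdehr → rafugdehruv, lifohk → ralifohkuv, ninuhs → raninuhsuv) add ra- … -uv around the stem.
So semuhr → rasemuhruv.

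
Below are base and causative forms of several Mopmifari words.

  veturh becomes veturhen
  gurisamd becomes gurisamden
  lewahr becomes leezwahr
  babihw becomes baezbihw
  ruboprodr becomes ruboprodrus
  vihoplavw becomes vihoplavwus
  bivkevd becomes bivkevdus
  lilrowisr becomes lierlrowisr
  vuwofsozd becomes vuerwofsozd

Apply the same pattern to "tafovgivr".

lewahr and ruboprodr both end in -r yet inflect differently (leezwahr, ruboprodrus), so the final letter is not what conditions the rule; the second-to-last letter is.
"tafovgivr" has second-to-last letter 'v'. The stems whose second-to-last letter is 'v' (vihoplavw → vihoplavwus, bivkevd → bivkevdus) add -us.
So tafovgivr → tafovgivrus.

tafovgivrus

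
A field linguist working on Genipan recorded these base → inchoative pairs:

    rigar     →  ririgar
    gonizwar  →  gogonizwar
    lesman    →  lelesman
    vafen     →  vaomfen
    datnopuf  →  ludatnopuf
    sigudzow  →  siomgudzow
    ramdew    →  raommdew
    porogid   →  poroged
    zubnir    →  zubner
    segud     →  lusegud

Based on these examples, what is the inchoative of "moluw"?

lumoluw

"moluw" has last vowel 'u'. The stems whose last vowel is 'u' (datnopuf → ludatnopuf, segud → lusegud) add the prefix lu-.
The other patterns: stems whose last vowel is 'e' or 'o' insert -om- after the first vowel; stems whose last vowel is 'i' change the last vowel to 'e'; stems whose last vowel is 'a' repeat the first consonant+vowel as a prefix.
So moluw → lumoluw.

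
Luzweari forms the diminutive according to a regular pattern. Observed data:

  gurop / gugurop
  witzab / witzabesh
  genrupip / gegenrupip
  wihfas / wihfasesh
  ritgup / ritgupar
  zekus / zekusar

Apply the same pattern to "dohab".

wihfas and zekus both end in -s yet inflect differently (wihfasesh, zekusar), so the final letter is not what conditions the rule; the last vowel is.
"dohab" has last vowel 'a'. The stems whose last vowel is 'a' (witzab → witzabesh, wihfas → wihfasesh) add -esh.
The other patterns: stems whose last vowel is 'u' add -ar; stems whose last vowel is 'i' or 'o' repeat the first consonant+vowel as a prefix.
So dohab → dohabesh.

dohabesh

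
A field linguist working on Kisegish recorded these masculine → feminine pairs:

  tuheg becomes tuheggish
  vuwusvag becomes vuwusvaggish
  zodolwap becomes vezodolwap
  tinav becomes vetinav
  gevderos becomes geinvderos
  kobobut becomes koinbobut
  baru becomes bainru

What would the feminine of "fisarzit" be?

fiinsarzit

"fisarzit" ends in -t. The one such stem in the data (kobobut → koinbobut) inserts -in- after the first vowel (as do gevderos, baru), so the same rule applies.
The other patterns: stems ending in -g double the final consonant and add -ish; stems ending in -p or -v add the prefix ve-.
So fisarzit → fiinsarzit.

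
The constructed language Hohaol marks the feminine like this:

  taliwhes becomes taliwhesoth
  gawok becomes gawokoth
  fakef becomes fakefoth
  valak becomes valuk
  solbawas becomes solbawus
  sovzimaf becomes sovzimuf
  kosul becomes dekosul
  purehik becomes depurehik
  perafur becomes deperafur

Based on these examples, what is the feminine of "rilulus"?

gawok and valak both end in -k yet inflect differently (gawokoth, valuk), so the final letter is not what conditions the rule; the last vowel is.
"rilulus" has last vowel 'u'. The stems whose last vowel is 'u' (kosul → dekosul, perafur → deperafur) add the prefix de-.
So rilulus → derilulus.

derilulus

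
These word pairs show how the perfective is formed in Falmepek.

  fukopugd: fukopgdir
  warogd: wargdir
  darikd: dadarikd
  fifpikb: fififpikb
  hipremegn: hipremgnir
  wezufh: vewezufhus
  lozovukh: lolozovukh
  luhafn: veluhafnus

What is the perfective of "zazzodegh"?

zazzodghir

fukopugd and darikd both end in -d yet inflect differently (fukopgdir, dadarikd), so the final letter is not what conditions the rule; the second-to-last letter is.
"zazzodegh" has second-to-last letter 'g'. The stems whose second-to-last letter is 'g' (hipremegn → hipremgnir, fukopugd → fukopgdir, warogd → wargdir) delete the last vowel and add -ir.
The other patterns: stems whose second-to-last letter is 'k' repeat the first consonant+vowel as a prefix; stems whose second-to-last letter is 'f' add ve- … -us around the stem.
So zazzodegh → zazzodghir.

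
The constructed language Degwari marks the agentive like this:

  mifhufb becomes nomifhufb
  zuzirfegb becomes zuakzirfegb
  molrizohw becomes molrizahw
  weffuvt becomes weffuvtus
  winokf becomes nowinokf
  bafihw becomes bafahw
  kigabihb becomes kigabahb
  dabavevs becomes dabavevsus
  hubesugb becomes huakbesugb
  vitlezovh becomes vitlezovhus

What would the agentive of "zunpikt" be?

"zunpikt" has second-to-last letter 'k'. The one such stem in the data (winokf → nowinokf) adds the prefix no-, so the same rule applies.
The other patterns: stems whose second-to-last letter is 'g' insert -ak- after the first vowel; stems whose second-to-last letter is 'h' change the last vowel to 'a'; stems whose second-to-last letter is 'v' add -us.
So zunpikt → nozunpikt.

nozunpikt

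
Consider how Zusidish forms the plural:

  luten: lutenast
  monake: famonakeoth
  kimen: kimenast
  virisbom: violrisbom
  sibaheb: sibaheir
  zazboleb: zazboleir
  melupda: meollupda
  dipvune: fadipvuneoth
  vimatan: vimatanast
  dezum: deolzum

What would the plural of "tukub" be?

"tukub" ends in -b. The stems ending in -b (zazboleb → zazboleir, sibaheb → sibaheir) drop the final letter and add -ir.
So tukub → tukuir.

tukuir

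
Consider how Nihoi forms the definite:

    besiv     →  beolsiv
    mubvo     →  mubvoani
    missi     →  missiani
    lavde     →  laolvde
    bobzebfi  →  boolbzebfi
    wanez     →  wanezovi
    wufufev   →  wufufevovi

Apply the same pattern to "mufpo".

wufufev and besiv both end in -v yet inflect differently (wufufevovi, beolsiv), so the final letter is not what conditions the rule; the first letter is.
"mufpo" begins with m-. The stems beginning with m- (mubvo → mubvoani, missi → missiani) add -ani.
So mufpo → mufpoani.

mufpoani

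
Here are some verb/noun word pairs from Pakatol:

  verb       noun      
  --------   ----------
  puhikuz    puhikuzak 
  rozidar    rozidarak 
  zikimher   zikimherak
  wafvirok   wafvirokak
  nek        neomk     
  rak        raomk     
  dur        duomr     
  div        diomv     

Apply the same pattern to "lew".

wafvirok and nek both end in -k yet inflect differently (wafvirokak, neomk), so the final letter is not what conditions the rule; the number of vowels is.
"lew" has 1 vowel. The stems with 1 vowel (nek → neomk, rak → raomk, dur → duomr) insert -om- after the first vowel.
The other pattern: stems with 3 vowels add -ak.
So lew → leomw.

leomw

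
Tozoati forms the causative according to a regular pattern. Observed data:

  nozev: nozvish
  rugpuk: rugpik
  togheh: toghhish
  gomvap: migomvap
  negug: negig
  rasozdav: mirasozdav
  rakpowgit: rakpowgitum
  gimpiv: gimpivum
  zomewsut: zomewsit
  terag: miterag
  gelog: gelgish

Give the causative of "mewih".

mewihum

nozev and gimpiv both end in -v yet inflect differently (nozvish, gimpivum), so the final letter is not what conditions the rule; the last vowel is.
"mewih" has last vowel 'i'. The stems whose last vowel is 'i' (gimpiv → gimpivum, rakpowgit → rakpowgitum) add -um.
The other patterns: stems whose last vowel is 'e' or 'o' delete the last vowel and add -ish; stems whose last vowel is 'u' change the last vowel to 'i'; stems whose last vowel is 'a' add the prefix mi-.
So mewih → mewihum.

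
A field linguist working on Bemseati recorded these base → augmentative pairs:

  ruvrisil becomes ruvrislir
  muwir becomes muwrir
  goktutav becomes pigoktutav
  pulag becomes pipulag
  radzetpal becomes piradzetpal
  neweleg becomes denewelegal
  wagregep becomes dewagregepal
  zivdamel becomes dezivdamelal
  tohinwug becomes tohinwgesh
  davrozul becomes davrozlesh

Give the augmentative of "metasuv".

metasvesh

ruvrisil and radzetpal both end in -l yet inflect differently (ruvrislir, piradzetpal), so the final letter is not what conditions the rule; the last vowel is.
"metasuv" has last vowel 'u'. The stems whose last vowel is 'u' (tohinwug → tohinwgesh, davrozul → davrozlesh) delete the last vowel and add -esh.
So metasuv → metasvesh.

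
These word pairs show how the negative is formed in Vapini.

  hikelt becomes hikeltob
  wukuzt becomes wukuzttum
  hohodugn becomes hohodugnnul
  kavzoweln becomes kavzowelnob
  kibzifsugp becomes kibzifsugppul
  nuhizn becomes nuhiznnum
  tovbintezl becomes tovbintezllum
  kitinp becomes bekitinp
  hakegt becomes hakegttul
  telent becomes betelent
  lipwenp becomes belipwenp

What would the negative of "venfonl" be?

"venfonl" has second-to-last letter 'n'. The stems whose second-to-last letter is 'n' (telent → betelent, kitinp → bekitinp, lipwenp → belipwenp) add the prefix be-.
The other patterns: stems whose second-to-last letter is 'g' double the final consonant and add -ul; stems whose second-to-last letter is 'l' add -ob; stems whose second-to-last letter is 'z' double the final consonant and add -um.
So venfonl → bevenfonl.

bevenfonl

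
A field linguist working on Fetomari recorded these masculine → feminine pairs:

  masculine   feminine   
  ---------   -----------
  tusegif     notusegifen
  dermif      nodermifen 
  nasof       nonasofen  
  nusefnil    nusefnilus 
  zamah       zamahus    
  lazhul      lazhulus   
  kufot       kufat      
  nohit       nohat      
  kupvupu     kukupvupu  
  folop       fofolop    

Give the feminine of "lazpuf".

nolazpufen

tusegif and nusefnil both have last vowel 'i' yet inflect differently (notusegifen, nusefnilus), so the last vowel is not what conditions the rule; the final letter is.
"lazpuf" ends in -f. The stems ending in -f (tusegif → notusegifen, dermif → nodermifen, nasof → nonasofen) add no- … -en around the stem.
The other patterns: stems ending in -h or -l add -us; stems ending in -t change the last vowel to 'a'; stems ending in -p or -u repeat the first consonant+vowel as a prefix.
So lazpuf → nolazpufen.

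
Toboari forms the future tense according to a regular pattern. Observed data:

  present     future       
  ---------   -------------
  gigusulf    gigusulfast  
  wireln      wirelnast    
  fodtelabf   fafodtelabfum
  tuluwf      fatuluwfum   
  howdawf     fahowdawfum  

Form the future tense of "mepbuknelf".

gigusulf and fodtelabf both end in -f yet inflect differently (gigusulfast, fafodtelabfum), so the final letter is not what conditions the rule; the second-to-last letter is.
"mepbuknelf" has second-to-last letter 'l'. The stems whose second-to-last letter is 'l' (gigusulf → gigusulfast, wireln → wirelnast) add -ast.
So mepbuknelf → mepbuknelfast.

mepbuknelfast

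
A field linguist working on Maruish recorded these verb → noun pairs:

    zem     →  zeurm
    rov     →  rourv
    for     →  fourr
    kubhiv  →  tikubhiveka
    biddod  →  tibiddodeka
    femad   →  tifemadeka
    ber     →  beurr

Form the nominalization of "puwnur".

kubhiv and rov both end in -v yet inflect differently (tikubhiveka, rourv), so the final letter is not what conditions the rule; the number of vowels is.
"puwnur" has 2 vowels. The stems with 2 vowels (biddod → tibiddodeka, kubhiv → tikubhiveka, femad → tifemadeka) add ti- … -eka around the stem.
The other pattern: stems with 1 vowel insert -ur- after the first vowel.
So puwnur → tipuwnureka.

tipuwnureka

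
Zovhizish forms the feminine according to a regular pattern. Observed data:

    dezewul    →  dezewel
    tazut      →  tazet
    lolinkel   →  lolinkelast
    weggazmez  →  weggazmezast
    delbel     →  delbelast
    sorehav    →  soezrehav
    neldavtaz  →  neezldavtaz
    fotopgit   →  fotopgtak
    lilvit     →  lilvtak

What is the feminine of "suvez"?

dezewul and lolinkel both end in -l yet inflect differently (dezewel, lolinkelast), so the final letter is not what conditions the rule; the last vowel is.
"suvez" has last vowel 'e'. The stems whose last vowel is 'e' (lolinkel → lolinkelast, weggazmez → weggazmezast, delbel → delbelast) add -ast.
So suvez → suvezast.

suvezast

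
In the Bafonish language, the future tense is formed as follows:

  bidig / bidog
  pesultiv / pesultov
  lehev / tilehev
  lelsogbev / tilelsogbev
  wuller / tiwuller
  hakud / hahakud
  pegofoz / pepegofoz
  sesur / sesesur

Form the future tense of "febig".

febog

"febig" has last vowel 'i'. The stems whose last vowel is 'i' (bidig → bidog, pesultiv → pesultov) change the last vowel to 'o'.
The other patterns: stems whose last vowel is 'e' add the prefix ti-; stems whose last vowel is 'o' or 'u' repeat the first consonant+vowel as a prefix.
So febig → febog.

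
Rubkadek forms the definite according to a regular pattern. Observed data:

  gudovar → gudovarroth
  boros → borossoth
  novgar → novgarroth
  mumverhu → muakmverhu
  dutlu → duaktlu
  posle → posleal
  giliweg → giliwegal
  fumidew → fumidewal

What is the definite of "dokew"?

gudovar and giliweg both begin with g- yet inflect differently (gudovarroth, giliwegal), so the first letter is not what conditions the rule; the final letter is.
"dokew" ends in -w. The one such stem in the data (fumidew → fumidewal) adds -al, so the same rule applies.
The other patterns: stems ending in -r or -s double the final consonant and add -oth; stems ending in -u insert -ak- after the first vowel.
So dokew → dokewal.

dokewal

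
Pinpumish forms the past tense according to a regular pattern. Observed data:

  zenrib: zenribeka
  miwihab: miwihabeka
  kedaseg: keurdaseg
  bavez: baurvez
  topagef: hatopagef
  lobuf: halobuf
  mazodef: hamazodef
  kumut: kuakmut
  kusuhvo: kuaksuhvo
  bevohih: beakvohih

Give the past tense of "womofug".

"womofug" ends in -g. The one such stem in the data (kedaseg → keurdaseg) inserts -ur- after the first vowel (as does bavez), so the same rule applies.
So womofug → wourmofug.

wourmofug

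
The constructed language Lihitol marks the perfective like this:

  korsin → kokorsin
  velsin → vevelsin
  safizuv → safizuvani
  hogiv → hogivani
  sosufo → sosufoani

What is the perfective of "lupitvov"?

velsin and hogiv both have last vowel 'i' yet inflect differently (vevelsin, hogivani), so the last vowel is not what conditions the rule; the final letter is.
"lupitvov" ends in -v. The stems ending in -v (hogiv → hogivani, safizuv → safizuvani) add -ani.
The other pattern: stems ending in -n repeat the first consonant+vowel as a prefix.
So lupitvov → lupitvovani.

lupitvovani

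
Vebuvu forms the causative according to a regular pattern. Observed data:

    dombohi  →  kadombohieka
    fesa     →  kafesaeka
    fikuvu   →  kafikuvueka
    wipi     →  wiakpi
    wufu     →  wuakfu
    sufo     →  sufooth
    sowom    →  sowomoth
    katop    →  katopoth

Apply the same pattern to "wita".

wiakta

"wita" begins with w-. The stems beginning with w- (wipi → wiakpi, wufu → wuakfu) insert -ak- after the first vowel.
The other patterns: stems beginning with d- or f- add ka- … -eka around the stem; stems beginning with k- or s- add -oth.
So wita → wiakta.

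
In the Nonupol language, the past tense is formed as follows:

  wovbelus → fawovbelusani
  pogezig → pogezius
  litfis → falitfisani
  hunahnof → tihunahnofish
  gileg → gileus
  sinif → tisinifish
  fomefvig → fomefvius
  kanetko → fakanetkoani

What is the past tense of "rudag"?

rudaus

fomefvig and sinif both have last vowel 'i' yet inflect differently (fomefvius, tisinifish), so the last vowel is not what conditions the rule; the final letter is.
"rudag" ends in -g. The stems ending in -g (fomefvig → fomefvius, gileg → gileus, pogezig → pogezius) drop the final letter and add -us.
So rudag → rudaus.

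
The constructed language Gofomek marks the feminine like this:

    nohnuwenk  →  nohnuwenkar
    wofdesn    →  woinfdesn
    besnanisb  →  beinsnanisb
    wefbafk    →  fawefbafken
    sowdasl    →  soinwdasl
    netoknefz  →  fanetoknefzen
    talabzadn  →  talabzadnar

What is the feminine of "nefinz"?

talabzadn and wofdesn both end in -n yet inflect differently (talabzadnar, woinfdesn), so the final letter is not what conditions the rule; the second-to-last letter is.
"nefinz" has second-to-last letter 'n'. The one such stem in the data (nohnuwenk → nohnuwenkar) adds -ar, so the same rule applies.
The other patterns: stems whose second-to-last letter is 's' insert -in- after the first vowel; stems whose second-to-last letter is 'f' add fa- … -en around the stem.
So nefinz → nefinzar.

nefinzar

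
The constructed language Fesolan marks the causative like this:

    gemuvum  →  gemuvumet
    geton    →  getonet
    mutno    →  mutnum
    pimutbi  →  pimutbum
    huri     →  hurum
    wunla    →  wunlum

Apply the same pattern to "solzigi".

geton and mutno both have last vowel 'o' yet inflect differently (getonet, mutnum), so the last vowel is not what conditions the rule; whether the stem ends in a vowel or a consonant is.
"solzigi" ends in a vowel. The stems ending in a vowel (mutno → mutnum, pimutbi → pimutbum, huri → hurum) drop the final letter and add -um.
So solzigi → solzigum.

solzigum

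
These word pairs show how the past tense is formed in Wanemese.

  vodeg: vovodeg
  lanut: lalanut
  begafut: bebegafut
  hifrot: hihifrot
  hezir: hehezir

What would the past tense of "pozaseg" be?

popozaseg

Every pair shown (vodeg → vovodeg, lanut → lalanut, begafut → bebegafut, …) follows the same rule: repeat the first consonant+vowel as a prefix.
So pozaseg → popozaseg.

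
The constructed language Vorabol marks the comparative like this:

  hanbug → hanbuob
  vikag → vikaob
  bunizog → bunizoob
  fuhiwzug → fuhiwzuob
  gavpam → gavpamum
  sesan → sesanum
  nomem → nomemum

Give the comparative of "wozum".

wozumum

"wozum" ends in -m. The stems ending in -m (gavpam → gavpamum, nomem → nomemum) add -um.
The other pattern: stems ending in -g drop the final letter and add -ob.
So wozum → wozumum.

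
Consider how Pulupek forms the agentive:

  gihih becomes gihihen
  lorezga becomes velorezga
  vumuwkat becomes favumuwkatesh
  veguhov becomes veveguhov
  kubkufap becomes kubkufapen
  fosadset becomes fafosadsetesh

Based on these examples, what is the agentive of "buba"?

lorezga and vumuwkat both have last vowel 'a' yet inflect differently (velorezga, favumuwkatesh), so the last vowel is not what conditions the rule; the final letter is.
"buba" ends in -a. The one such stem in the data (lorezga → velorezga) adds the prefix ve-, so the same rule applies.
So buba → vebuba.

vebuba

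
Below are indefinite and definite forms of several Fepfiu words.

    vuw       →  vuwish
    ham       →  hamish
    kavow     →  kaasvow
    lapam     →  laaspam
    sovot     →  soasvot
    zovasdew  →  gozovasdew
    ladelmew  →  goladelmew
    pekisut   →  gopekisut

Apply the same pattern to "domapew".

vuw and kavow both end in -w yet inflect differently (vuwish, kaasvow), so the final letter is not what conditions the rule; the number of vowels is.
"domapew" has 3 vowels. The stems with 3 vowels (zovasdew → gozovasdew, ladelmew → goladelmew, pekisut → gopekisut) add the prefix go-.
So domapew → godomapew.

godomapew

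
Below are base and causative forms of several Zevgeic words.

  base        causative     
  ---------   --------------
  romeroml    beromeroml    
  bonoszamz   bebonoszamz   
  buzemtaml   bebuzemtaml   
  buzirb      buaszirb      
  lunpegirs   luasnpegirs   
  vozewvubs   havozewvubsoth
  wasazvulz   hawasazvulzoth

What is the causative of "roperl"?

lunpegirs and vozewvubs both end in -s yet inflect differently (luasnpegirs, havozewvubsoth), so the final letter is not what conditions the rule; the second-to-last letter is.
"roperl" has second-to-last letter 'r'. The stems whose second-to-last letter is 'r' (buzirb → buaszirb, lunpegirs → luasnpegirs) insert -as- after the first vowel.
The other patterns: stems whose second-to-last letter is 'm' add the prefix be-; stems whose second-to-last letter is 'b' or 'l' add ha- … -oth around the stem.
So roperl → roasperl.

roasperl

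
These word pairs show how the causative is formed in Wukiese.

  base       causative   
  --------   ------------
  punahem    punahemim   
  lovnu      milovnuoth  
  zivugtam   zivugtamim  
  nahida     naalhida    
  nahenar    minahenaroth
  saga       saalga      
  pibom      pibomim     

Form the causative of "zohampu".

"zohampu" ends in -u. The one such stem in the data (lovnu → milovnuoth) adds mi- … -oth around the stem, so the same rule applies.
The other patterns: stems ending in -m add -im; stems ending in -a insert -al- after the first vowel.
So zohampu → mizohampuoth.

mizohampuoth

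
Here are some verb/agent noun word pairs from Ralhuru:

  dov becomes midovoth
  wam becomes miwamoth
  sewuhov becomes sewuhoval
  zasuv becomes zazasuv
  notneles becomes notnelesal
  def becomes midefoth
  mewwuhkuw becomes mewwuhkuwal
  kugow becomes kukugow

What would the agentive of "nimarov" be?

nimaroval

dov and zasuv both end in -v yet inflect differently (midovoth, zazasuv), so the final letter is not what conditions the rule; the number of vowels is.
"nimarov" has 3 vowels. The stems with 3 vowels (sewuhov → sewuhoval, mewwuhkuw → mewwuhkuwal, notneles → notnelesal) add -al.
The other patterns: stems with 1 vowel add mi- … -oth around the stem; stems with 2 vowels repeat the first consonant+vowel as a prefix.
So nimarov → nimaroval.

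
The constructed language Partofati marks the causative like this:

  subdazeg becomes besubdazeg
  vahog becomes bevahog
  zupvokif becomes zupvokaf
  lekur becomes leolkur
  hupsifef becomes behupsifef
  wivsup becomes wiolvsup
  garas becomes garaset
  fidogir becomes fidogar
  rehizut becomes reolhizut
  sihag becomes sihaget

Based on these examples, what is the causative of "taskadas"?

taskadaset

lekur and fidogir both end in -r yet inflect differently (leolkur, fidogar), so the final letter is not what conditions the rule; the last vowel is.
"taskadas" has last vowel 'a'. The stems whose last vowel is 'a' (sihag → sihaget, garas → garaset) add -et.
The other patterns: stems whose last vowel is 'u' insert -ol- after the first vowel; stems whose last vowel is 'i' change the last vowel to 'a'; stems whose last vowel is 'e' or 'o' add the prefix be-.
So taskadas → taskadaset.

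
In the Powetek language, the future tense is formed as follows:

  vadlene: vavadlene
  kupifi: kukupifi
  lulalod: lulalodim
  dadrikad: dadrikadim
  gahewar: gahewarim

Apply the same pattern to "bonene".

"bonene" ends in a vowel. The stems ending in a vowel (vadlene → vavadlene, kupifi → kukupifi) repeat the first consonant+vowel as a prefix.
The other pattern: stems ending in a consonant add -im.
So bonene → bobonene.

bobonene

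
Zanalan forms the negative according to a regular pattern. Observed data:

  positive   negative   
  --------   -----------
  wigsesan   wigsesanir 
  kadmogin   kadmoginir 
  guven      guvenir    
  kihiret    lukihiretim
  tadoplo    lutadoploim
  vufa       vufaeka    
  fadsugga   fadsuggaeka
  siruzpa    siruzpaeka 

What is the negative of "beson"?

besonir

guven and kihiret both have last vowel 'e' yet inflect differently (guvenir, lukihiretim), so the last vowel is not what conditions the rule; the final letter is.
"beson" ends in -n. The stems ending in -n (wigsesan → wigsesanir, kadmogin → kadmoginir, guven → guvenir) add -ir.
The other patterns: stems ending in -o or -t add lu- … -im around the stem; stems ending in -a add -eka.
So beson → besonir.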